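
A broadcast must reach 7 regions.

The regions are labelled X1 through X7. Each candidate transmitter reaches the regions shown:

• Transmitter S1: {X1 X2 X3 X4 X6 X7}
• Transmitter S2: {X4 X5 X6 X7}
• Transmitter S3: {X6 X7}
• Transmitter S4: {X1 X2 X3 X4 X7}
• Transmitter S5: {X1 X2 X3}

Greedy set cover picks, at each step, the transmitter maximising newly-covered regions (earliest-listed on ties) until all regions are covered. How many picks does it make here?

Greedy: pick S1 (covers 6 new) → pick S2 (covers 1 new). Total picks: 2.

2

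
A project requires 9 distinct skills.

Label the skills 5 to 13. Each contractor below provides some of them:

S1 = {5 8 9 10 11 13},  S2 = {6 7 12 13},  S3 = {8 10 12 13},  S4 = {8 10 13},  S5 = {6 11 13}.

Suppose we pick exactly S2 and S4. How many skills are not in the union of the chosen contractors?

3

Union of S2, S4 = {6, 7, 8, 10, 12, 13}.
Not covered: 5, 9, 11 — 3 skills.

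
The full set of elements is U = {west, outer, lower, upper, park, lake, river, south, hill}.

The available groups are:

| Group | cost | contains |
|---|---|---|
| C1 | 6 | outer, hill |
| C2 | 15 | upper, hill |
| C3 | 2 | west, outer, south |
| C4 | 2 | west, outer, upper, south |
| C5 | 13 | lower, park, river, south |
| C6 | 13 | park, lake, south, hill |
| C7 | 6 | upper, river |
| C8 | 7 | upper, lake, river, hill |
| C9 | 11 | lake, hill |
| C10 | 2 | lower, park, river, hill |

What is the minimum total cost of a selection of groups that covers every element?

C4, C8, C10 together cover every element (C4 ∪ C8 ∪ C10 = {west, outer, lower, upper, park, lake, river, south, hill}); total cost 2 + 7 + 2 = 11.
No covering selection has total cost below 11.

11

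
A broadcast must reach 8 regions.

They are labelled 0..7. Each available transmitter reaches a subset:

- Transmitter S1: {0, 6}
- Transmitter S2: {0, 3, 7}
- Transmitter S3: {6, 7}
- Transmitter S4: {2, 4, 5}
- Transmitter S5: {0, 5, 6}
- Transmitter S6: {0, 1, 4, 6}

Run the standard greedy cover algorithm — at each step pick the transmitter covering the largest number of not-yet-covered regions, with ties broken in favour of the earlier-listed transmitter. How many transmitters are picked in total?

3

Greedy: pick S6 (covers 4 new) → pick S2 (covers 2 new) → pick S4 (covers 2 new). Total picks: 3.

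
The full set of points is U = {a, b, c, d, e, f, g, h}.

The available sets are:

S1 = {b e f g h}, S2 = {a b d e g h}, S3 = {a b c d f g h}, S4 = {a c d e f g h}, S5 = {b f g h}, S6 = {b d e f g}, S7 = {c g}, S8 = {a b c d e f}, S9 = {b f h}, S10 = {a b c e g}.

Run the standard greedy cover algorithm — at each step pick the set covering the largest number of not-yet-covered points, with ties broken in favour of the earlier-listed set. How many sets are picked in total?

Greedy: pick S3 (covers 7 new) → pick S1 (covers 1 new). Total picks: 2.

2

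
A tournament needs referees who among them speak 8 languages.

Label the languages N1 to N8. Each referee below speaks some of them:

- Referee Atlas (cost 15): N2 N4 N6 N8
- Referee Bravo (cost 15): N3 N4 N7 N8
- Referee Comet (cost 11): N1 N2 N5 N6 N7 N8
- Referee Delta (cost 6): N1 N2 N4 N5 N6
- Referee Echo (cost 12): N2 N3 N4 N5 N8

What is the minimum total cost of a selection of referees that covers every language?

Bravo, Delta together cover every language (Bravo ∪ Delta = {N1, N2, N3, N4, N5, N6, N7, N8}); total cost 15 + 6 = 21.
No covering selection has total cost below 21.

21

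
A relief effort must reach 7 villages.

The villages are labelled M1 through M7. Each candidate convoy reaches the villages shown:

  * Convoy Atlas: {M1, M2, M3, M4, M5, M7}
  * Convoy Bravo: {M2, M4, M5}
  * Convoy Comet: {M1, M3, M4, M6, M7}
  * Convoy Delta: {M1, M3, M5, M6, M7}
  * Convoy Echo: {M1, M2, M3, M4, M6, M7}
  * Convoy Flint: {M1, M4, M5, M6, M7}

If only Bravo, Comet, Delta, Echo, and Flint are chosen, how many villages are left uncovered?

0

Union of Bravo, Comet, Delta, Echo, Flint = {M1, M2, M3, M4, M5, M6, M7} — that's every village, so 0 are uncovered.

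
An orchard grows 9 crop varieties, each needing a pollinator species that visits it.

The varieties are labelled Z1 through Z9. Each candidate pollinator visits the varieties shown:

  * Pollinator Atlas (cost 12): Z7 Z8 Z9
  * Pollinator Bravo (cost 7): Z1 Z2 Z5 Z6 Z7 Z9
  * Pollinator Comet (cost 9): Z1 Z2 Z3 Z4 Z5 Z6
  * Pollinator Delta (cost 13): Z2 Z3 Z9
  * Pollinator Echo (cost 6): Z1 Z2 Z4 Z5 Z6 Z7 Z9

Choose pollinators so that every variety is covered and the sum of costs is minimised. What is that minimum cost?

21

Atlas, Comet together cover every variety (Atlas ∪ Comet = {Z1, Z2, Z3, Z4, Z5, Z6, Z7, Z8, Z9}); total cost 12 + 9 = 21.
The greedy pick Echo, Comet, Atlas costs 27; no covering selection beats 21.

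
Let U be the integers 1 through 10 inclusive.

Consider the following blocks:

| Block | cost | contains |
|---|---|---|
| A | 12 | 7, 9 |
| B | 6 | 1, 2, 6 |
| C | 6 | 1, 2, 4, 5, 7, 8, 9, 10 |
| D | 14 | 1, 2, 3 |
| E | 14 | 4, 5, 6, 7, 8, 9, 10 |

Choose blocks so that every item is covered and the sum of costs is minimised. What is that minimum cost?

B, C, D together cover every item (B ∪ C ∪ D = {1, 2, 3, 4, 5, 6, 7, 8, 9, 10}); total cost 6 + 6 + 14 = 26.
No covering selection has total cost below 26.

26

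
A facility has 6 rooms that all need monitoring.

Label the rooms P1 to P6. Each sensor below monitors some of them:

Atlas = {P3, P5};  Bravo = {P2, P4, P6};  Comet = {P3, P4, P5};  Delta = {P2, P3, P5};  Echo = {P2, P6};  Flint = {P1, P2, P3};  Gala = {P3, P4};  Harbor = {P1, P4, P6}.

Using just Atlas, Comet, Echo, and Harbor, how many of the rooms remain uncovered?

Union of Atlas, Comet, Echo, Harbor = {P1, P2, P3, P4, P5, P6} — that's every room, so 0 are uncovered.

0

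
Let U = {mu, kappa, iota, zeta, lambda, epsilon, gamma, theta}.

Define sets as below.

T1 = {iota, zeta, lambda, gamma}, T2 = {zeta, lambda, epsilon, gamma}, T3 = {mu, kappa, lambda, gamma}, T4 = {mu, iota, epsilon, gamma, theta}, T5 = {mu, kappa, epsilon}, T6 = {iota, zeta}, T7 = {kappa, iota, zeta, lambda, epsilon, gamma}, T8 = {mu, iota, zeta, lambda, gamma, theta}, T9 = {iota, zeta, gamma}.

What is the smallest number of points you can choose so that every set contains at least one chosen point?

2

H = {mu, zeta} meets every set (each contains at least one member of H), and |H| = 2.
The sets T5, T9 are pairwise disjoint, so any hitting set needs a separate point for each — at least 2. Hence 2 is optimal.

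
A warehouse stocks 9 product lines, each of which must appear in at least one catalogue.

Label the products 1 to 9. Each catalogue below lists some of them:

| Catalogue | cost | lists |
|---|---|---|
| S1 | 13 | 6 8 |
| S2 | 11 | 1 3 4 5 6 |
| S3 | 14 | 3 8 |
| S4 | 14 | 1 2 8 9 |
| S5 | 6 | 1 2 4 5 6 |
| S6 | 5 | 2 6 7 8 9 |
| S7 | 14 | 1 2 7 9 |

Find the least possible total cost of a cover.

16

S2, S6 together cover every product (S2 ∪ S6 = {1, 2, 3, 4, 5, 6, 7, 8, 9}); total cost 11 + 5 = 16.
The greedy pick S6, S5, S2 costs 22; no covering selection beats 16.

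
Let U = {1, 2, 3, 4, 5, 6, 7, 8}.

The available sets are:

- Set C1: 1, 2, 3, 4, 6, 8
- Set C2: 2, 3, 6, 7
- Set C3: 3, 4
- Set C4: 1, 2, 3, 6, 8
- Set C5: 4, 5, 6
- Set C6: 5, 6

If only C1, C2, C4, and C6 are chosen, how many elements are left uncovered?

0

Union of C1, C2, C4, C6 = {1, 2, 3, 4, 5, 6, 7, 8} — that's every element, so 0 are uncovered.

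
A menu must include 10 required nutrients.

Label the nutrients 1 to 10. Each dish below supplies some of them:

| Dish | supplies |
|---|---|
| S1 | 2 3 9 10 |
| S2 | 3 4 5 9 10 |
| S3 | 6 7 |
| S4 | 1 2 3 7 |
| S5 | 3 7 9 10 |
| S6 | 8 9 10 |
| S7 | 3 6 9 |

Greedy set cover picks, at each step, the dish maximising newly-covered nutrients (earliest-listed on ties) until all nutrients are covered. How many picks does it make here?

Greedy: pick S2 (covers 5 new) → pick S4 (covers 3 new) → pick S3 (covers 1 new) → pick S6 (covers 1 new). Total picks: 4.

4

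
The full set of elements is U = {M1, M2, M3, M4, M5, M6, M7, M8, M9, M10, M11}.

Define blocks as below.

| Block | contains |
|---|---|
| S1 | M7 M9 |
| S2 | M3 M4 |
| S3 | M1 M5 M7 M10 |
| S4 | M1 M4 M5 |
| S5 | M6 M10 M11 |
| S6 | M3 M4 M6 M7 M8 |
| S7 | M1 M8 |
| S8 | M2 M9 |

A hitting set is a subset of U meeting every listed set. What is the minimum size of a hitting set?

4

The 4 elements {M1, M3, M9, M11} hit every block.
The blocks S1, S2, S5, S7 are pairwise disjoint, so any hitting set needs a separate element for each — at least 4. Hence 4 is optimal.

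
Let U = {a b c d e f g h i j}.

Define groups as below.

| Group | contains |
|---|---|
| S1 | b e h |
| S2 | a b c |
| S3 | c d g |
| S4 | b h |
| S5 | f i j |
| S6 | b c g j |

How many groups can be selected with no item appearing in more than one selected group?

S3, S4, S5 are pairwise disjoint (S3={c,d,g}; S4={b,h}; S5={f,i,j}).
Every remaining group overlaps one of these, and no 4 of the listed groups are pairwise disjoint, so 3 is the maximum.

3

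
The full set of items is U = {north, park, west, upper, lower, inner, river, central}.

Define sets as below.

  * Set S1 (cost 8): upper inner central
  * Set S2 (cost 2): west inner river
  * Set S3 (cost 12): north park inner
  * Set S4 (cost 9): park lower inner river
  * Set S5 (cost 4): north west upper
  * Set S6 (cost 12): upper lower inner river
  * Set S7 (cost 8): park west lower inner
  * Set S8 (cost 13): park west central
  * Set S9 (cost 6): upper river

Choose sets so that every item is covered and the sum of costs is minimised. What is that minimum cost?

21

S1, S4, S5 together cover every item (S1 ∪ S4 ∪ S5 = {north, park, west, upper, lower, inner, river, central}); total cost 8 + 9 + 4 = 21.
The greedy pick S2, S5, S7, S1 costs 22; no covering selection beats 21.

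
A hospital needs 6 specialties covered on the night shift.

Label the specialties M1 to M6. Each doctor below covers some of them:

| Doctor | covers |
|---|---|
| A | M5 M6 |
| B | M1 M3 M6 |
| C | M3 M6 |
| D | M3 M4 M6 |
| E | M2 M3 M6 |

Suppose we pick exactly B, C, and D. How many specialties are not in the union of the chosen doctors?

2

Union of B, C, D = {M1, M3, M4, M6}.
Not covered: M2, M5 — 2 specialties.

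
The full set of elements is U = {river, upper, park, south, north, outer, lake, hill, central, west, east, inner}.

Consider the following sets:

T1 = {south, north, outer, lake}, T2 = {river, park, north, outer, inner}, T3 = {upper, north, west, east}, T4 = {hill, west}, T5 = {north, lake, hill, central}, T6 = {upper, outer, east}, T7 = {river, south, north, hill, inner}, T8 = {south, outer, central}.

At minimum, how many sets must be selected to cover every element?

4

Take {T2, T3, T5, T8}. Their union is {river, upper, park, south, north, outer, lake, hill, central, west, east, inner}, which is all 12 elements.
Only T2 contains park, so T2 is forced; the remaining 7 elements need at least 3 more sets (each remaining set adds at most 3) — so at least 4 sets are needed, and 4 is optimal.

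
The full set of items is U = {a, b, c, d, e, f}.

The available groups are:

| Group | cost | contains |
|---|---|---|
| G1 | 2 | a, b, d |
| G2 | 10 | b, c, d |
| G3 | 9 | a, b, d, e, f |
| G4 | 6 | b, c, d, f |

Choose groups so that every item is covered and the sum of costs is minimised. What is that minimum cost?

G3, G4 together cover every item (G3 ∪ G4 = {a, b, c, d, e, f}); total cost 9 + 6 = 15.
The greedy pick G1, G4, G3 costs 17; no covering selection beats 15.

15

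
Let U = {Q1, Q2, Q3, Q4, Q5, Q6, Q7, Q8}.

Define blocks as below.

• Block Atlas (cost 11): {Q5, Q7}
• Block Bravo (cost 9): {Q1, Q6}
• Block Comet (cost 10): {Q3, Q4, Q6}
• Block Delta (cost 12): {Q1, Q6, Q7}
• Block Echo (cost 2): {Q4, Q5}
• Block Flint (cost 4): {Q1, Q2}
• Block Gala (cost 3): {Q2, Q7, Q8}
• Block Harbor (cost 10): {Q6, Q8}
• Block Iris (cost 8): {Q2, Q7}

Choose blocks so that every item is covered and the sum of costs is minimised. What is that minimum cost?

19

Comet, Echo, Flint, Gala together cover every item (Comet ∪ Echo ∪ Flint ∪ Gala = {Q1, Q2, Q3, Q4, Q5, Q6, Q7, Q8}); total cost 10 + 2 + 4 + 3 = 19.
No covering selection has total cost below 19.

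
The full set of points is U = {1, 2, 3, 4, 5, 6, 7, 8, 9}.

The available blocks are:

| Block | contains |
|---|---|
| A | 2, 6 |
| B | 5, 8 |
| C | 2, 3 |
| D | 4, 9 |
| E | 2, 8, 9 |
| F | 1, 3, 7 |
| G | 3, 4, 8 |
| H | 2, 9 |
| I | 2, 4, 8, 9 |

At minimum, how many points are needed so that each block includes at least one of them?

T = {3, 6, 8, 9} meets every block (each contains at least one member of T), and |T| = 4.
The blocks A, B, D, F are pairwise disjoint, so any hitting set needs a separate point for each — at least 4. Hence 4 is optimal.

4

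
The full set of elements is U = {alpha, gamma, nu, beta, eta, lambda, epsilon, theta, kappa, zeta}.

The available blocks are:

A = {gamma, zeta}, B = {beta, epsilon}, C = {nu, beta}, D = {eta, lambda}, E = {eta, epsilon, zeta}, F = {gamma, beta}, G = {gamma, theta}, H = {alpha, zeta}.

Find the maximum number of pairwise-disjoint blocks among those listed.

B, D, G, H are pairwise disjoint (B={beta,epsilon}; D={eta,lambda}; G={gamma,theta}; H={alpha,zeta}).
Every remaining block overlaps one of these, and no 5 of the listed blocks are pairwise disjoint, so 4 is the maximum.

4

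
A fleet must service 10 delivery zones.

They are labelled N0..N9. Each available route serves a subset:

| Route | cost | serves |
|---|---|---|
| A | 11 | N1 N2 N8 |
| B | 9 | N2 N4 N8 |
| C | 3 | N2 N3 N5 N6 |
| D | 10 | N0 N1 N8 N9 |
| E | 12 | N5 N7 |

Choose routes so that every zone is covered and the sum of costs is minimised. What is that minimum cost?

B, C, D, E together cover every zone (B ∪ C ∪ D ∪ E = {N0, N1, N2, N3, N4, N5, N6, N7, N8, N9}); total cost 9 + 3 + 10 + 12 = 34.
No covering selection has total cost below 34.

34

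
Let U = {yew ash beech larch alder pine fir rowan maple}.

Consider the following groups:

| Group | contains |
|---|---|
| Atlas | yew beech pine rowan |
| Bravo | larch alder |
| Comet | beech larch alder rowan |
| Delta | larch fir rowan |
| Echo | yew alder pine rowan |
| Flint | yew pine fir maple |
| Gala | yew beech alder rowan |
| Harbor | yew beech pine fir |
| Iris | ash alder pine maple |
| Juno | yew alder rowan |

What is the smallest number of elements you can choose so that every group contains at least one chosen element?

H = {larch, pine, rowan} meets every group (each contains at least one member of H), and |H| = 3.
No choice of 2 elements meets every group, so 3 is the minimum.

3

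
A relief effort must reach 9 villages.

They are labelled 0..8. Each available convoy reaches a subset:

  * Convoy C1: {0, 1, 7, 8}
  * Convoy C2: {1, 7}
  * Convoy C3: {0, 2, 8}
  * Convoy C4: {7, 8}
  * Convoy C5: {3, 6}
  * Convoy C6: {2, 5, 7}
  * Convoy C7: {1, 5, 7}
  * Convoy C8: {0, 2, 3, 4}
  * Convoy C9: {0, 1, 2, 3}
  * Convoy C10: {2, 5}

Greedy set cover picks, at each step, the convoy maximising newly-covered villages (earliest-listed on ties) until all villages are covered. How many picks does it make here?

4

Greedy: pick C1 (covers 4 new) → pick C8 (covers 3 new) → pick C5 (covers 1 new) → pick C6 (covers 1 new). Total picks: 4.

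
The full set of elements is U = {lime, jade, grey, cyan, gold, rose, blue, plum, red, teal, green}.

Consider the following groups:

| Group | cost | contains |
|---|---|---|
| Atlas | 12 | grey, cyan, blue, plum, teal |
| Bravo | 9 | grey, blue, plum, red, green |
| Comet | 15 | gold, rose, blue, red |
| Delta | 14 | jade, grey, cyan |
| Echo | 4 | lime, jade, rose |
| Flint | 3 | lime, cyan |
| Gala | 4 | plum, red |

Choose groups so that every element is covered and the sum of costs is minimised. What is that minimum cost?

Atlas, Bravo, Comet, Echo together cover every element (Atlas ∪ Bravo ∪ Comet ∪ Echo = {lime, jade, grey, cyan, gold, rose, blue, plum, red, teal, green}); total cost 12 + 9 + 15 + 4 = 40.
The greedy pick Echo, Bravo, Flint, Atlas, Comet costs 43; no covering selection beats 40.

40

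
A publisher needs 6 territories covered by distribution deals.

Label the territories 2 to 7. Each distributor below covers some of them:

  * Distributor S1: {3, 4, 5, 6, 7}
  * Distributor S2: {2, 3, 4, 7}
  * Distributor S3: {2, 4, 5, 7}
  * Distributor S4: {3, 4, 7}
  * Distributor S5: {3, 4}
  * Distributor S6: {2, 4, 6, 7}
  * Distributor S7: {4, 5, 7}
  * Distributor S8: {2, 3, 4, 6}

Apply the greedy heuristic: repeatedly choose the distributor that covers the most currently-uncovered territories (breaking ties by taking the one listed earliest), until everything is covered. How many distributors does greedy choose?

2

Greedy: pick S1 (covers 5 new) → pick S2 (covers 1 new). Total picks: 2.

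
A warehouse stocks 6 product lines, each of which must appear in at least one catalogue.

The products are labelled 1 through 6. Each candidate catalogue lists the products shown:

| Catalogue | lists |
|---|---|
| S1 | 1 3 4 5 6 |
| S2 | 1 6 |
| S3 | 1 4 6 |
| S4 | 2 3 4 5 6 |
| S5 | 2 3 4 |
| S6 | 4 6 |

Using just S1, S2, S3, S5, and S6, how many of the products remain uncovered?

0

Union of S1, S2, S3, S5, S6 = {1, 2, 3, 4, 5, 6} — that's every product, so 0 are uncovered.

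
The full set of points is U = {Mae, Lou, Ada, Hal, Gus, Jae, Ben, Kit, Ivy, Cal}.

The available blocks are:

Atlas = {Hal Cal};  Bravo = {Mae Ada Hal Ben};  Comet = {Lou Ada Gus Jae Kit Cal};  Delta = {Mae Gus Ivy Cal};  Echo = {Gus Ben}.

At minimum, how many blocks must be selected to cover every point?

Take {Bravo, Comet, Delta}. Their union is {Mae, Lou, Ada, Hal, Gus, Jae, Ben, Kit, Ivy, Cal}, which is all 10 points.
Only Comet contains Lou, so Comet is forced; the remaining 4 points need at least 2 more blocks (each remaining block adds at most 3) — so at least 3 blocks are needed, and 3 is optimal.

3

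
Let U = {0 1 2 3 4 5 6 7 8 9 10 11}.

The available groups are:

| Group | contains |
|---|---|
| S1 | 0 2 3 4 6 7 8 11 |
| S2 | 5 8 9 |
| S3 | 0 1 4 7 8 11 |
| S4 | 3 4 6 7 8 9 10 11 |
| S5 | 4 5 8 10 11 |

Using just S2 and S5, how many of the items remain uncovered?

Union of S2, S5 = {4, 5, 8, 9, 10, 11}.
Not covered: 0, 1, 2, 3, 6, 7 — 6 items.

6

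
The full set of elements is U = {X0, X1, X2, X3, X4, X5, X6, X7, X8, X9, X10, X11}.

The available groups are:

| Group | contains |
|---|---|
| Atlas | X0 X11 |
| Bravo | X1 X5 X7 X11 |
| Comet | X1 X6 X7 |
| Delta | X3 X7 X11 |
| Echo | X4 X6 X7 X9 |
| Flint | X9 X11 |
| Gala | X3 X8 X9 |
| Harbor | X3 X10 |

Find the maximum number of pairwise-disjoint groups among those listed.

3

Atlas, Comet, Harbor are pairwise disjoint (Atlas={X0,X11}; Comet={X1,X6,X7}; Harbor={X3,X10}).
Every remaining group overlaps one of these, and no 4 of the listed groups are pairwise disjoint, so 3 is the maximum.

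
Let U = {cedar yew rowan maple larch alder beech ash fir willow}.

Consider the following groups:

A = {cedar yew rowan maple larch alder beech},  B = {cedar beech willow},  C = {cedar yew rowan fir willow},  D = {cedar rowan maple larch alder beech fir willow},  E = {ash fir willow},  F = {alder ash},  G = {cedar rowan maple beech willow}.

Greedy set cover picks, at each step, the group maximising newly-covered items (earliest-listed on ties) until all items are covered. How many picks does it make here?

Greedy: pick D (covers 8 new) → pick A (covers 1 new) → pick E (covers 1 new). Total picks: 3.
(The true minimum cover uses only 2 groups, so greedy is not optimal here.)

3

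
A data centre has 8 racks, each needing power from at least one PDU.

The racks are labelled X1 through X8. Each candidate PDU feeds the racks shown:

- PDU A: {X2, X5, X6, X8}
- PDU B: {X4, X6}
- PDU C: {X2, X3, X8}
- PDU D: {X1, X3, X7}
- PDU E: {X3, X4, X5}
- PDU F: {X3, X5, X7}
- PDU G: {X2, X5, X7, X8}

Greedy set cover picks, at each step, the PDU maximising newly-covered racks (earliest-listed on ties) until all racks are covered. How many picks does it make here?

3

Greedy: pick A (covers 4 new) → pick D (covers 3 new) → pick B (covers 1 new). Total picks: 3.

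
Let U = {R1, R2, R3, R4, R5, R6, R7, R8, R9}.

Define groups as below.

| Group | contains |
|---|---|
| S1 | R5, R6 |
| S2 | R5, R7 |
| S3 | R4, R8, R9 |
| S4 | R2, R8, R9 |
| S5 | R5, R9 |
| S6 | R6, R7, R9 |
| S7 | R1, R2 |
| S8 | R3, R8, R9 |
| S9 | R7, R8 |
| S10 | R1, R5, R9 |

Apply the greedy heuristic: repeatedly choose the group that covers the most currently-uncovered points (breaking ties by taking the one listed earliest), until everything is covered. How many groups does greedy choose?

Greedy: pick S3 (covers 3 new) → pick S1 (covers 2 new) → pick S7 (covers 2 new) → pick S2 (covers 1 new) → pick S8 (covers 1 new). Total picks: 5.

5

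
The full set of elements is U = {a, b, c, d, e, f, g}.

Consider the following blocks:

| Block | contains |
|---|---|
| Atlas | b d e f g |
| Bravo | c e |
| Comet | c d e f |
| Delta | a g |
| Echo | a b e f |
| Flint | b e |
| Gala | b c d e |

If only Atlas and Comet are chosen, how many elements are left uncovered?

Union of Atlas, Comet = {b, c, d, e, f, g}.
Not covered: a — 1 element.

1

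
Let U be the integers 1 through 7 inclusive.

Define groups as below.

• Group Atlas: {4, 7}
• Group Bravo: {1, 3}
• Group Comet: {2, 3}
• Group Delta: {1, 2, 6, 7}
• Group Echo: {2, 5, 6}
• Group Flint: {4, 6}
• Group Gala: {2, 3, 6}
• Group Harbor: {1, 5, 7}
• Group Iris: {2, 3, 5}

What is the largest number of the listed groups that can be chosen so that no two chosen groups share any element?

3

Comet, Flint, Harbor are pairwise disjoint (Comet={2,3}; Flint={4,6}; Harbor={1,5,7}).
Every remaining group overlaps one of these, and no 4 of the listed groups are pairwise disjoint, so 3 is the maximum.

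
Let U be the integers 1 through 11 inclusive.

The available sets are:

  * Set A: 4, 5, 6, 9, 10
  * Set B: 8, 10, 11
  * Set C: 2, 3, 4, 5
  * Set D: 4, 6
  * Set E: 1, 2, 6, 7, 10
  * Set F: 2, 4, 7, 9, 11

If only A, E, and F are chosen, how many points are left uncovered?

Union of A, E, F = {1, 2, 4, 5, 6, 7, 9, 10, 11}.
Not covered: 3, 8 — 2 points.

2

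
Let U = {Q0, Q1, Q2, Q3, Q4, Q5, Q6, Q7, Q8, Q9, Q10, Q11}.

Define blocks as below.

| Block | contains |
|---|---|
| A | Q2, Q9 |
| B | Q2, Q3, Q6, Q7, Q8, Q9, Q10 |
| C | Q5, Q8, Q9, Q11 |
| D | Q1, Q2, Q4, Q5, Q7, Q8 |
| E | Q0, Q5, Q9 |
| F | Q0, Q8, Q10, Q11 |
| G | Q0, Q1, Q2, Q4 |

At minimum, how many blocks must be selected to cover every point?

B, C, and G cover everything between them: the union {Q0, Q1, Q2, Q3, Q4, Q5, Q6, Q7, Q8, Q9, Q10, Q11} is all of U.
Only B contains Q3, so B is forced; the remaining 5 points need at least 2 more blocks (each remaining block adds at most 3) — so at least 3 blocks are needed, and 3 is optimal.

3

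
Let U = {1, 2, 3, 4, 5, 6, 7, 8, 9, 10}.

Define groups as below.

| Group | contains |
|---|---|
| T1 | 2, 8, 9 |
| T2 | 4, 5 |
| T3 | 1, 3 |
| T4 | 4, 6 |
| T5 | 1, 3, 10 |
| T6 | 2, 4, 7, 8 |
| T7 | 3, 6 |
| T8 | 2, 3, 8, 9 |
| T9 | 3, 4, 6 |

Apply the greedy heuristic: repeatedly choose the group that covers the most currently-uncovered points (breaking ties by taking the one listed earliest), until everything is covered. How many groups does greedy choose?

5

Greedy: pick T6 (covers 4 new) → pick T5 (covers 3 new) → pick T1 (covers 1 new) → pick T2 (covers 1 new) → pick T4 (covers 1 new). Total picks: 5.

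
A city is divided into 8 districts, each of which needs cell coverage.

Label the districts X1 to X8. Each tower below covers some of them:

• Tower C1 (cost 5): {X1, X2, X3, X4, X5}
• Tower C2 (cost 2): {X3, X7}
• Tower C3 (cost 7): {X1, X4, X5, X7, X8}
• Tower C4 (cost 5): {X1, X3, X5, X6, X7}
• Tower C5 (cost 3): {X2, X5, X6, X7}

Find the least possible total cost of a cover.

C2, C3, C5 together cover every district (C2 ∪ C3 ∪ C5 = {X1, X2, X3, X4, X5, X6, X7, X8}); total cost 2 + 7 + 3 = 12.
The greedy pick C5, C1, C3 costs 15; no covering selection beats 12.

12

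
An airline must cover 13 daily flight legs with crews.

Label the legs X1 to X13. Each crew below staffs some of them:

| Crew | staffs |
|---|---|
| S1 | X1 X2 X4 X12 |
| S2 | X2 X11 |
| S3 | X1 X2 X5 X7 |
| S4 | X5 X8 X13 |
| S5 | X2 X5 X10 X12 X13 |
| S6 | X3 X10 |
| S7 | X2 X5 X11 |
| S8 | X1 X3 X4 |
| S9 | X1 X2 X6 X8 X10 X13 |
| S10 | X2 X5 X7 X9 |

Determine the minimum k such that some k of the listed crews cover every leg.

S2 and S5 and S8 and S9 and S10 together: S2 ∪ S5 ∪ S8 ∪ S9 ∪ S10 = {X1, X2, X3, X4, X5, X6, X7, X8, X9, X10, X11, X12, X13} — every leg is covered.
No 4 of the 10 crews cover everything (all 210 combinations miss at least one leg), so 5 is optimal.

5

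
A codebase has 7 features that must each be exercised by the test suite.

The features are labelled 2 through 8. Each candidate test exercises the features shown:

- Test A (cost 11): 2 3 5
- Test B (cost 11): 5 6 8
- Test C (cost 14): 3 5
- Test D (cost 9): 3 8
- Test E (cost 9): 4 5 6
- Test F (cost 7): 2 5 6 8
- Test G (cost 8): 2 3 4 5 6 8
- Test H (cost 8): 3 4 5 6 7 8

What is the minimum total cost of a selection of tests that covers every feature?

15

F, H together cover every feature (F ∪ H = {2, 3, 4, 5, 6, 7, 8}); total cost 7 + 8 = 15.
The greedy pick G, H costs 16; no covering selection beats 15.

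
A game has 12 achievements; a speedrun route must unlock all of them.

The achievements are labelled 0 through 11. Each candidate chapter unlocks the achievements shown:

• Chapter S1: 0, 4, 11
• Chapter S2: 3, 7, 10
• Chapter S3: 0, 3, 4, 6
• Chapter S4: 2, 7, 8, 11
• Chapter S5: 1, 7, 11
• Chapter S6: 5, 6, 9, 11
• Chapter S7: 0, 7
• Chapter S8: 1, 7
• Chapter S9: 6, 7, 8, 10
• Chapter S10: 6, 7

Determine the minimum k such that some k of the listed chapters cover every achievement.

5

S2 and S3 and S4 and S6 and S8 together: S2 ∪ S3 ∪ S4 ∪ S6 ∪ S8 = {0, 1, 2, 3, 4, 5, 6, 7, 8, 9, 10, 11} — every achievement is covered.
No 4 of the 10 chapters cover everything (all 210 combinations miss at least one achievement), so 5 is optimal.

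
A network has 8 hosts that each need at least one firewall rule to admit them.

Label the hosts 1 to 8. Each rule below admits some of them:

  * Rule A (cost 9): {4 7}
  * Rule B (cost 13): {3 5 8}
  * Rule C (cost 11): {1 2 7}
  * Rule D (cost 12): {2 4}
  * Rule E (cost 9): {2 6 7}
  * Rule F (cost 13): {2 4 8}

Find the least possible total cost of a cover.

42

A, B, C, E together cover every host (A ∪ B ∪ C ∪ E = {1, 2, 3, 4, 5, 6, 7, 8}); total cost 9 + 13 + 11 + 9 = 42.
No covering selection has total cost below 42.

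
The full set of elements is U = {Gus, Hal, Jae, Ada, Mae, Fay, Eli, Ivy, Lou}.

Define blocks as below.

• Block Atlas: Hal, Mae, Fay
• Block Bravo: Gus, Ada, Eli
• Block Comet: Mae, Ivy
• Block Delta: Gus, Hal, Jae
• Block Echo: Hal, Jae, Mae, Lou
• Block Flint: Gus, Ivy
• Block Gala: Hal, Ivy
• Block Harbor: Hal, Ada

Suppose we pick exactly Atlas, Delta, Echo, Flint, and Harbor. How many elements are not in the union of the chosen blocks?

1

Union of Atlas, Delta, Echo, Flint, Harbor = {Gus, Hal, Jae, Ada, Mae, Fay, Ivy, Lou}.
Not covered: Eli — 1 element.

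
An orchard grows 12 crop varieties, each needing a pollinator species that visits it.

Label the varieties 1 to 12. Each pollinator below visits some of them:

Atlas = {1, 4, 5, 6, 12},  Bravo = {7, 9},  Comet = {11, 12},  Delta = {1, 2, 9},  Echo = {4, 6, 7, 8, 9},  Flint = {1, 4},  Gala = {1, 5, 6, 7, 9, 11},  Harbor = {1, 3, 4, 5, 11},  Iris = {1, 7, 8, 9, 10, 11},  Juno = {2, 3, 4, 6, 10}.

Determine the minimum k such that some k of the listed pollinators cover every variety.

3

Take {Atlas, Iris, Juno}. Their union is {1, 2, 3, 4, 5, 6, 7, 8, 9, 10, 11, 12}, which is all 12 varieties.
No 2 of the 10 pollinators cover everything (all 45 combinations miss at least one variety), so 3 is optimal.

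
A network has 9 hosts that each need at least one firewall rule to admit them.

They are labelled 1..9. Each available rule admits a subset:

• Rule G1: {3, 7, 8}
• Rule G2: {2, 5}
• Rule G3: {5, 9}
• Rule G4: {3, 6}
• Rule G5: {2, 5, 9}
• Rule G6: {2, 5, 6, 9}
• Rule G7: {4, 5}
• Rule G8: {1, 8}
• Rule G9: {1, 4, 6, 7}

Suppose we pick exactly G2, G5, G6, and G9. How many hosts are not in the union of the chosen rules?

Union of G2, G5, G6, G9 = {1, 2, 4, 5, 6, 7, 9}.
Not covered: 3, 8 — 2 hosts.

2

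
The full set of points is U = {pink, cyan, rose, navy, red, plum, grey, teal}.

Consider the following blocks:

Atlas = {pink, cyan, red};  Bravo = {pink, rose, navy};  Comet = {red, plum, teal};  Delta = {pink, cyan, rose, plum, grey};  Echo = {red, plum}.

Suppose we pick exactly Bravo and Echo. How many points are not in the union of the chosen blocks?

Union of Bravo, Echo = {pink, rose, navy, red, plum}.
Not covered: cyan, grey, teal — 3 points.

3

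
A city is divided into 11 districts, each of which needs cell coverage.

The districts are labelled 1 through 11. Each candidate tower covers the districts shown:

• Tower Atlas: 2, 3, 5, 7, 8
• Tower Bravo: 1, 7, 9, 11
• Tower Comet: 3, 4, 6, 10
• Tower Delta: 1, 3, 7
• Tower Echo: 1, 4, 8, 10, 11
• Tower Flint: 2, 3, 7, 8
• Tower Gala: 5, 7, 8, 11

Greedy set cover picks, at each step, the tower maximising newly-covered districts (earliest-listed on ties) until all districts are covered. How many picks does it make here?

4

Greedy: pick Atlas (covers 5 new) → pick Echo (covers 4 new) → pick Bravo (covers 1 new) → pick Comet (covers 1 new). Total picks: 4.
(The true minimum cover uses only 3 towers, so greedy is not optimal here.)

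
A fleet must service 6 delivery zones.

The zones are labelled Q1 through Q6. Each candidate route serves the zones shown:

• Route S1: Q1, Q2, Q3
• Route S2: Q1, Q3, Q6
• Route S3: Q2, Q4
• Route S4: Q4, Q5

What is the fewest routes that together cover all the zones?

3

S2 and S3 and S4 together: S2 ∪ S3 ∪ S4 = {Q1, Q2, Q3, Q4, Q5, Q6} — every zone is covered.
Only S4 contains Q5, so S4 is forced; the remaining 4 zones need at least 2 more routes (each remaining route adds at most 3) — so at least 3 routes are needed, and 3 is optimal.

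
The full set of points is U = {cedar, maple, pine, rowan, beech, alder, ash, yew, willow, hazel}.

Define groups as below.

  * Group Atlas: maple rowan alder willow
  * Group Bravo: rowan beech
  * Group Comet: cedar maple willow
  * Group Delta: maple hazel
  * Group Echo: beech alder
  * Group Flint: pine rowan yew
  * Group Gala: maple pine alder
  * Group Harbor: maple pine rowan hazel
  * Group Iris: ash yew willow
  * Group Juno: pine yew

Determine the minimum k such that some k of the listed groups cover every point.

4

Comet, Echo, Harbor, and Iris cover everything between them: the union {cedar, maple, pine, rowan, beech, alder, ash, yew, willow, hazel} is all of U.
Only Comet contains cedar, so Comet is forced; the remaining 7 points need at least 3 more groups (each remaining group adds at most 3) — so at least 4 groups are needed, and 4 is optimal.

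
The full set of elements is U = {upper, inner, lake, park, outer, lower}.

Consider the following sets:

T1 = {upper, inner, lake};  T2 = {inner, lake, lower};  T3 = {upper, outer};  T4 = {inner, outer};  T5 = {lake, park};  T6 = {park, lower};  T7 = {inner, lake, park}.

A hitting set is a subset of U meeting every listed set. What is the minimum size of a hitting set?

3

H = {lake, outer, lower} meets every set (each contains at least one member of H), and |H| = 3.
No choice of 2 elements meets every set, so 3 is the minimum.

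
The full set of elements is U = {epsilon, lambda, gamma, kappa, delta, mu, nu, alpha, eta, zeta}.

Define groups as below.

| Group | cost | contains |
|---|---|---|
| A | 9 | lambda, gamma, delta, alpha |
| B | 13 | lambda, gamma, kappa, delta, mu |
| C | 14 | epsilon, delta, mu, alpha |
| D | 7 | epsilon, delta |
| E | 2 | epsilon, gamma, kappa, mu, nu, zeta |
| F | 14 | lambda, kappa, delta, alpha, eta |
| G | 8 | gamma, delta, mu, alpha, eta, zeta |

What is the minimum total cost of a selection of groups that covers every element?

E, F together cover every element (E ∪ F = {epsilon, lambda, gamma, kappa, delta, mu, nu, alpha, eta, zeta}); total cost 2 + 14 = 16.
The greedy pick E, G, A costs 19; no covering selection beats 16.

16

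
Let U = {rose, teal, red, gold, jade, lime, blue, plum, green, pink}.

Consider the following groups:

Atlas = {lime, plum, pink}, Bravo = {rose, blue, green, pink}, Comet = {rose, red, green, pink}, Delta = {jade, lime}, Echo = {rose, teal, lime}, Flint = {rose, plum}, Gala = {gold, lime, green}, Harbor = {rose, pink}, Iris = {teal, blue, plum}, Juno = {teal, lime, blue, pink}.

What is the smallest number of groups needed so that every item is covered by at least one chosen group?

4

Comet and Delta and Gala and Iris together: Comet ∪ Delta ∪ Gala ∪ Iris = {rose, teal, red, gold, jade, lime, blue, plum, green, pink} — every item is covered.
Only Gala contains gold, so Gala is forced; the remaining 7 items need at least 3 more groups (each remaining group adds at most 3) — so at least 4 groups are needed, and 4 is optimal.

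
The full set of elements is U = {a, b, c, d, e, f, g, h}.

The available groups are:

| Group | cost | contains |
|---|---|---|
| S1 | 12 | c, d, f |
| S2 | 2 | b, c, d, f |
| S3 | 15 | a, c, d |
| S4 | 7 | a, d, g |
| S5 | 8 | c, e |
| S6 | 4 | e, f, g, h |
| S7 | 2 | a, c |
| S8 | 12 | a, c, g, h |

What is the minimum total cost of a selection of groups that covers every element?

S2, S6, S7 together cover every element (S2 ∪ S6 ∪ S7 = {a, b, c, d, e, f, g, h}); total cost 2 + 4 + 2 = 8.
No covering selection has total cost below 8.

8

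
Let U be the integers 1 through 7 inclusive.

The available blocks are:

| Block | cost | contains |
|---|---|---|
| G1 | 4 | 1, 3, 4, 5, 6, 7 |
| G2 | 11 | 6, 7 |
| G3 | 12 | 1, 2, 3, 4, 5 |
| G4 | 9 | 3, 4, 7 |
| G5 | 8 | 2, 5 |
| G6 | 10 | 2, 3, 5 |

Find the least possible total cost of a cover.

G1, G5 together cover every item (G1 ∪ G5 = {1, 2, 3, 4, 5, 6, 7}); total cost 4 + 8 = 12.
No covering selection has total cost below 12.

12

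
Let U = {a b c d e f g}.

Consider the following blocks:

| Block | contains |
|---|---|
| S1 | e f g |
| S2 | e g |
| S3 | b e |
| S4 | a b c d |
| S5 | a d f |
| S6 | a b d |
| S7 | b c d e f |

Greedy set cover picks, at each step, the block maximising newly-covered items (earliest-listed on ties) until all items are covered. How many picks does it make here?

Greedy: pick S7 (covers 5 new) → pick S1 (covers 1 new) → pick S4 (covers 1 new). Total picks: 3.
(The true minimum cover uses only 2 blocks, so greedy is not optimal here.)

3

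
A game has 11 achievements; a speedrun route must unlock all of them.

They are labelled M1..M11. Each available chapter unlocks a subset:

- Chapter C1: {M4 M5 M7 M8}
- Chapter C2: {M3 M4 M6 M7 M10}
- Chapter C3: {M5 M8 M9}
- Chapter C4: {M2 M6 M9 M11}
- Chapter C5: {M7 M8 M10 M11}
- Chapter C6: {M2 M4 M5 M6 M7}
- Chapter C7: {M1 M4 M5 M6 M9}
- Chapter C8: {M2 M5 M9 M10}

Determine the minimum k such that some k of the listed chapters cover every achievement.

4

C2 and C4 and C5 and C7 together: C2 ∪ C4 ∪ C5 ∪ C7 = {M1, M2, M3, M4, M5, M6, M7, M8, M9, M10, M11} — every achievement is covered.
No 3 of the 8 chapters cover everything (all 56 combinations miss at least one achievement), so 4 is optimal.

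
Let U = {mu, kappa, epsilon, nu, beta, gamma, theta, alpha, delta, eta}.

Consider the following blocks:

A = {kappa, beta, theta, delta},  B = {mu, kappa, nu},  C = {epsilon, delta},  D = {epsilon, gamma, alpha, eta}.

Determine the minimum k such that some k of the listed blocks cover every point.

3

A and B and D together: A ∪ B ∪ D = {mu, kappa, epsilon, nu, beta, gamma, theta, alpha, delta, eta} — every point is covered.
Each block has at most 4 points, and 2·4 = 8 < 10 — so at least 3 blocks are needed, and 3 is optimal.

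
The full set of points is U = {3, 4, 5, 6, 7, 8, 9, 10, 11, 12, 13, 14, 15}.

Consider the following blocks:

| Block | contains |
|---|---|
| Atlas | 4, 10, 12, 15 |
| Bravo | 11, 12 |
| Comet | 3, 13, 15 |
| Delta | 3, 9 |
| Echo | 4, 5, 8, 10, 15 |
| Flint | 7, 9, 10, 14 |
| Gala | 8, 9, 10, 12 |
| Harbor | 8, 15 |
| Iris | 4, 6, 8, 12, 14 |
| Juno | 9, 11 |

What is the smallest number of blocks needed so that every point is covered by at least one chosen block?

Bravo, Comet, Echo, Flint, and Iris cover everything between them: the union {3, 4, 5, 6, 7, 8, 9, 10, 11, 12, 13, 14, 15} is all of U.
No 4 of the 10 blocks cover everything (all 210 combinations miss at least one point), so 5 is optimal.

5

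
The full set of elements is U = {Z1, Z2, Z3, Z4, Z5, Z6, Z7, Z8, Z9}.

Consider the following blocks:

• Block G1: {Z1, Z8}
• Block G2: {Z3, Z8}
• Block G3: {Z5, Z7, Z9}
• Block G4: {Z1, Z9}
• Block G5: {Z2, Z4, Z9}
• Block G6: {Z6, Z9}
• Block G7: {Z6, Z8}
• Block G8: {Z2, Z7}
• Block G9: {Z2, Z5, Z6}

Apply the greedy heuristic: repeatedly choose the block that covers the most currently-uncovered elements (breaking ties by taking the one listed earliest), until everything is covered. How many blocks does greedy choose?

5

Greedy: pick G3 (covers 3 new) → pick G1 (covers 2 new) → pick G5 (covers 2 new) → pick G2 (covers 1 new) → pick G6 (covers 1 new). Total picks: 5.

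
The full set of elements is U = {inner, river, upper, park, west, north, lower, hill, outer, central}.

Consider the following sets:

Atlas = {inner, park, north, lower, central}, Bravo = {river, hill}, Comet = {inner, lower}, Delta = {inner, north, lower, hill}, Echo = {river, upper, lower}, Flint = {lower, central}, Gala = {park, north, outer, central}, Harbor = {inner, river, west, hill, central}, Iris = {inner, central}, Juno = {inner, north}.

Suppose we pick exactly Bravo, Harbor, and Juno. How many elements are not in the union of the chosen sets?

4

Union of Bravo, Harbor, Juno = {inner, river, west, north, hill, central}.
Not covered: upper, park, lower, outer — 4 elements.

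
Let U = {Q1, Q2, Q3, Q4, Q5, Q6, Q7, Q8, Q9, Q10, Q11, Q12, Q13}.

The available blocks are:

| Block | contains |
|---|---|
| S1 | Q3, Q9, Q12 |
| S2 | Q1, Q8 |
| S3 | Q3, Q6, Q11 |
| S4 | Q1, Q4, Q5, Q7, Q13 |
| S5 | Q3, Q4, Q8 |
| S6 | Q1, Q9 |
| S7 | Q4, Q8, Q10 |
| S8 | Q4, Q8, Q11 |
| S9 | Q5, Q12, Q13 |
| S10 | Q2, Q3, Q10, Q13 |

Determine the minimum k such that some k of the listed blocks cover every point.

Take {S1, S3, S4, S7, S10}. Their union is {Q1, Q2, Q3, Q4, Q5, Q6, Q7, Q8, Q9, Q10, Q11, Q12, Q13}, which is all 13 points.
No 4 of the 10 blocks cover everything (all 210 combinations miss at least one point), so 5 is optimal.

5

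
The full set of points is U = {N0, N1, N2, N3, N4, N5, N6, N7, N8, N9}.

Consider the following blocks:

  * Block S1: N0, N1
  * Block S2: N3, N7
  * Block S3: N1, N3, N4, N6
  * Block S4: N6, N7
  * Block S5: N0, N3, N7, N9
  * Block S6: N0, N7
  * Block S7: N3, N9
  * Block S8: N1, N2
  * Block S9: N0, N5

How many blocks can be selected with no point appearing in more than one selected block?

4

S4, S7, S8, S9 are pairwise disjoint (S4={N6,N7}; S7={N3,N9}; S8={N1,N2}; S9={N0,N5}).
Every remaining block overlaps one of these, and no 5 of the listed blocks are pairwise disjoint, so 4 is the maximum.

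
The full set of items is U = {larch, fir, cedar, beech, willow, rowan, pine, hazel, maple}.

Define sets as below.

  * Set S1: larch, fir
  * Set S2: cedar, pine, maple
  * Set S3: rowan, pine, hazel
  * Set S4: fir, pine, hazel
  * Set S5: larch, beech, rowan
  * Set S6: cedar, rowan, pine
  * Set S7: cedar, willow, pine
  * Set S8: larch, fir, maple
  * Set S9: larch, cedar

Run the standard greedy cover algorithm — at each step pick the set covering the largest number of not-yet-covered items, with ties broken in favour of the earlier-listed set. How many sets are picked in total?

Greedy: pick S2 (covers 3 new) → pick S5 (covers 3 new) → pick S4 (covers 2 new) → pick S7 (covers 1 new). Total picks: 4.

4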